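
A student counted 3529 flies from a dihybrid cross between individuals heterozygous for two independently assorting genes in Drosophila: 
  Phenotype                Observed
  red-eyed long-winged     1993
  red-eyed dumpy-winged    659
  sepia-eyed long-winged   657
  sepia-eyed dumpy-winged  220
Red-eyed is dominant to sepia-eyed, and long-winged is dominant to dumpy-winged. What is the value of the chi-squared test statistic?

0.077

A dihybrid F₂ with independent assortment and complete dominance at both loci gives a 9:3:3:1 phenotypic ratio.
The 9:3:3:1 ratio has 16 parts, so with N = 3529 the expected counts are:
  red-eyed long-winged: 3529 × 9/16 = 1985.0625
  red-eyed dumpy-winged: 3529 × 3/16 = 661.6875
  sepia-eyed long-winged: 3529 × 3/16 = 661.6875
  sepia-eyed dumpy-winged: 3529 × 1/16 = 220.5625
χ² = Σ (O − E)² / E
  red-eyed long-winged: (1993 − 1985.0625)² / 1985.0625 = 0.0317
  red-eyed dumpy-winged: (659 − 661.6875)² / 661.6875 = 0.0109
  sepia-eyed long-winged: (657 − 661.6875)² / 661.6875 = 0.0332
  sepia-eyed dumpy-winged: (220 − 220.5625)² / 220.5625 = 0.0014
χ² = 0.0317 + 0.0109 + 0.0332 + 0.0014 = 0.0772 ≈ 0.077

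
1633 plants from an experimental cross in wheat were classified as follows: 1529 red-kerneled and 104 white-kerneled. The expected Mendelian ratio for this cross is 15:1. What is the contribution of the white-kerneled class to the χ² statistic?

0.037

Expected counts for N = 1633 under a 15:1 ratio (total parts = 16):
  red-kerneled: 1633 × 15/16 = 1530.9375
  white-kerneled: 1633 × 1/16 = 102.0625
Contribution of white-kerneled: (104 − 102.0625)² / 102.0625 = 0.0368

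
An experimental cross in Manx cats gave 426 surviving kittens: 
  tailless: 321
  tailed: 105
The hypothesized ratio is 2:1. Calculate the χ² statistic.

The 2:1 ratio has 3 parts, so with N = 426 the expected counts are:
  tailless: 426 × 2/3 = 284
  tailed: 426 × 1/3 = 142
χ² = Σ (O − E)² / E
  tailless: (321 − 284)² / 284 = 4.8204
  tailed: (105 − 142)² / 142 = 9.6408
χ² = 4.8204 + 9.6408 = 14.4612 ≈ 14.461

14.461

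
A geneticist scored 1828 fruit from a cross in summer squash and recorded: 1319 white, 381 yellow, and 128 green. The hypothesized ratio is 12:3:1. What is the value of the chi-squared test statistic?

Expected counts for N = 1828 under a 12:3:1 ratio (total parts = 16):
  white: 1828 × 12/16 = 1371
  yellow: 1828 × 3/16 = 342.75
  green: 1828 × 1/16 = 114.25
χ² = Σ (O − E)² / E
  white: (1319 − 1371)² / 1371 = 1.9723
  yellow: (381 − 342.75)² / 342.75 = 4.2686
  green: (128 − 114.25)² / 114.25 = 1.6548
χ² = 1.9723 + 4.2686 + 1.6548 = 7.8957 ≈ 7.896

7.896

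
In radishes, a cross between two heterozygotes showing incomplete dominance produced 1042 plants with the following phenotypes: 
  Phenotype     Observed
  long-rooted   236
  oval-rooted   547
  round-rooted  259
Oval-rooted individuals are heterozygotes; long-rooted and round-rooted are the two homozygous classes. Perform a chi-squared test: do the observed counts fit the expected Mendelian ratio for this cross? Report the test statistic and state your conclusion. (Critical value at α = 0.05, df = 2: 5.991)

With incomplete dominance, a heterozygote × heterozygote cross gives a 1:2:1 phenotypic ratio.
Expected counts for N = 1042 under a 1:2:1 ratio (total parts = 4):
  long-rooted: 1042 × 1/4 = 260.5
  oval-rooted: 1042 × 2/4 = 521
  round-rooted: 1042 × 1/4 = 260.5
χ² = Σ (O − E)² / E
  long-rooted: (236 − 260.5)² / 260.5 = 2.3042
  oval-rooted: (547 − 521)² / 521 = 1.2975
  round-rooted: (259 − 260.5)² / 260.5 = 0.0086
χ² = 2.3042 + 1.2975 + 0.0086 = 3.6103 ≈ 3.610
Degrees of freedom = 3 − 1 = 2; critical value at α = 0.05 is 5.991.
Since 3.610 < 5.991, we fail to reject the null hypothesis — the data are consistent with the 1:2:1 ratio.

3.610; consistent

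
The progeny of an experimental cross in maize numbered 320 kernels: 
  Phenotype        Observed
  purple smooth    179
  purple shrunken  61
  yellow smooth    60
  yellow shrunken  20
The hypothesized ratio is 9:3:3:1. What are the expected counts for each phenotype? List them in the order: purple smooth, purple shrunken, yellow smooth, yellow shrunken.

180, 60, 60, 20

The 9:3:3:1 ratio has 16 parts, so with N = 320 the expected counts are:
  purple smooth: 320 × 9/16 = 180
  purple shrunken: 320 × 3/16 = 60
  yellow smooth: 320 × 3/16 = 60
  yellow shrunken: 320 × 1/16 = 20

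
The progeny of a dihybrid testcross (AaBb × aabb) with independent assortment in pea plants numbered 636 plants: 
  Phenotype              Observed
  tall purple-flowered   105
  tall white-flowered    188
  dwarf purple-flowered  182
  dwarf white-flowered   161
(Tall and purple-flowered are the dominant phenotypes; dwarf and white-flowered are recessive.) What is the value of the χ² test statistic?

A dihybrid testcross with independent assortment gives a 1:1:1:1 ratio.
The 1:1:1:1 ratio has 4 parts, so with N = 636 the expected counts are:
  tall purple-flowered: 636 × 1/4 = 159
  tall white-flowered: 636 × 1/4 = 159
  dwarf purple-flowered: 636 × 1/4 = 159
  dwarf white-flowered: 636 × 1/4 = 159
χ² = Σ (O − E)² / E
  tall purple-flowered: (105 − 159)² / 159 = 18.3396
  tall white-flowered: (188 − 159)² / 159 = 5.2893
  dwarf purple-flowered: (182 − 159)² / 159 = 3.3270
  dwarf white-flowered: (161 − 159)² / 159 = 0.0252
χ² = 18.3396 + 5.2893 + 3.3270 + 0.0252 = 26.9811 ≈ 26.981

26.981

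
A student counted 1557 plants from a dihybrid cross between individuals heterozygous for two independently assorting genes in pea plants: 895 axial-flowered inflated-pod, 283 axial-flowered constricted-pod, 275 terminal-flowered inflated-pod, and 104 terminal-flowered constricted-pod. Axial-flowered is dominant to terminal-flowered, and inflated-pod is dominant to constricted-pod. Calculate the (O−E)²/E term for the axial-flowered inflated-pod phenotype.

A dihybrid F₂ with independent assortment and complete dominance at both loci gives a 9:3:3:1 phenotypic ratio.
The 9:3:3:1 ratio has 16 parts, so with N = 1557 the expected counts are:
  axial-flowered inflated-pod: 1557 × 9/16 = 875.8125
  axial-flowered constricted-pod: 1557 × 3/16 = 291.9375
  terminal-flowered inflated-pod: 1557 × 3/16 = 291.9375
  terminal-flowered constricted-pod: 1557 × 1/16 = 97.3125
Contribution of axial-flowered inflated-pod: (895 − 875.8125)² / 875.8125 = 0.4204

0.420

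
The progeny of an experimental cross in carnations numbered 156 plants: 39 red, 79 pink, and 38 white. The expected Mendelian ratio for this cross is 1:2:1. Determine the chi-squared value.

The 1:2:1 ratio has 4 parts, so with N = 156 the expected counts are:
  red: 156 × 1/4 = 39
  pink: 156 × 2/4 = 78
  white: 156 × 1/4 = 39
χ² = Σ (O − E)² / E
  red: (39 − 39)² / 39 = 0.0000
  pink: (79 − 78)² / 78 = 0.0128
  white: (38 − 39)² / 39 = 0.0256
χ² = 0.0000 + 0.0128 + 0.0256 = 0.0384 ≈ 0.038

0.038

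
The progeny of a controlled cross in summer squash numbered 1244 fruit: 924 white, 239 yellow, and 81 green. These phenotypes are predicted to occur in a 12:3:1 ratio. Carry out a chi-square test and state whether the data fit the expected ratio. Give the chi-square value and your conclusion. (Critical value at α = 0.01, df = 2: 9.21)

0.364; consistent

Expected counts for N = 1244 under a 12:3:1 ratio (total parts = 16):
  white: 1244 × 12/16 = 933
  yellow: 1244 × 3/16 = 233.25
  green: 1244 × 1/16 = 77.75
χ² = Σ (O − E)² / E
  white: (924 − 933)² / 933 = 0.0868
  yellow: (239 − 233.25)² / 233.25 = 0.1417
  green: (81 − 77.75)² / 77.75 = 0.1359
χ² = 0.0868 + 0.1417 + 0.1359 = 0.3644 ≈ 0.364
Degrees of freedom = 3 − 1 = 2; critical value at α = 0.01 is 9.21.
Since 0.364 < 9.21, we fail to reject the null hypothesis — the data are consistent with the 12:3:1 ratio.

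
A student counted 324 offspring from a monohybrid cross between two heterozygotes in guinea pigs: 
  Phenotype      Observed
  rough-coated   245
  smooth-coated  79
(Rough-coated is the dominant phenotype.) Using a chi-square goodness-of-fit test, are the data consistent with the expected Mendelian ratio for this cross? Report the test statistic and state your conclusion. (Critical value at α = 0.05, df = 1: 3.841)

0.066; consistent

For a monohybrid cross between heterozygotes with complete dominance, the expected phenotypic ratio is 3:1.
Under the 3:1 hypothesis (Σ ratio = 4, N = 324):
  rough-coated: 324 × 3/4 = 243
  smooth-coated: 324 × 1/4 = 81
χ² = Σ (O − E)² / E
  rough-coated: (245 − 243)² / 243 = 0.0165
  smooth-coated: (79 − 81)² / 81 = 0.0494
χ² = 0.0165 + 0.0494 = 0.0659 ≈ 0.066
Degrees of freedom = 2 − 1 = 1; critical value at α = 0.05 is 3.841.
Since 0.066 < 3.841, we fail to reject the null hypothesis — the data are consistent with the 3:1 ratio.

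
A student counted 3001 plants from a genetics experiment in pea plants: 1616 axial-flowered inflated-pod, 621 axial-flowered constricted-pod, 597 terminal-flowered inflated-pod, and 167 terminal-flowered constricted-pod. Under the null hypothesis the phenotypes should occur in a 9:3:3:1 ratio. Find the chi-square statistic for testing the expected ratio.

13.466

Under the 9:3:3:1 hypothesis (Σ ratio = 16, N = 3001):
  axial-flowered inflated-pod: 3001 × 9/16 = 1688.0625
  axial-flowered constricted-pod: 3001 × 3/16 = 562.6875
  terminal-flowered inflated-pod: 3001 × 3/16 = 562.6875
  terminal-flowered constricted-pod: 3001 × 1/16 = 187.5625
χ² = Σ (O − E)² / E
  axial-flowered inflated-pod: (1616 − 1688.0625)² / 1688.0625 = 3.0763
  axial-flowered constricted-pod: (621 − 562.6875)² / 562.6875 = 6.0430
  terminal-flowered inflated-pod: (597 − 562.6875)² / 562.6875 = 2.0924
  terminal-flowered constricted-pod: (167 − 187.5625)² / 187.5625 = 2.2543
χ² = 3.0763 + 6.0430 + 2.0924 + 2.2543 = 13.466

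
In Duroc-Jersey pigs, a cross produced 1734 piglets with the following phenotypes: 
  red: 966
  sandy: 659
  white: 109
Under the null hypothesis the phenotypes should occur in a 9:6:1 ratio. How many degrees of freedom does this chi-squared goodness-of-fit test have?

2

A goodness-of-fit test with 3 phenotype classes has df = 3 − 1 = 2.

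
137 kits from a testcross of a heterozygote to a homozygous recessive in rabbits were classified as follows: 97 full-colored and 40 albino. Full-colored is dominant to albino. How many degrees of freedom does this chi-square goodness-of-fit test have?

A testcross of a heterozygote (Aa × aa) gives a 1:1 phenotypic ratio.
A goodness-of-fit test with 2 phenotype classes has df = 2 − 1 = 1.

1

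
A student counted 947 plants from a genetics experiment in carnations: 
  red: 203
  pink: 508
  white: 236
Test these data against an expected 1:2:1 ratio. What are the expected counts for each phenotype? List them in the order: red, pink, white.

Expected counts for N = 947 under a 1:2:1 ratio (total parts = 4):
  red: 947 × 1/4 = 236.75
  pink: 947 × 2/4 = 473.5
  white: 947 × 1/4 = 236.75

236.75, 473.5, 236.75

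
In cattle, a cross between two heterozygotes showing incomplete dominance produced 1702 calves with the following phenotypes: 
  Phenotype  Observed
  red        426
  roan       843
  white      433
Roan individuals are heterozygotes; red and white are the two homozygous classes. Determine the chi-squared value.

0.208

With incomplete dominance, a heterozygote × heterozygote cross gives a 1:2:1 phenotypic ratio.
The 1:2:1 ratio has 4 parts, so with N = 1702 the expected counts are:
  red: 1702 × 1/4 = 425.5
  roan: 1702 × 2/4 = 851
  white: 1702 × 1/4 = 425.5
χ² = Σ (O − E)² / E
  red: (426 − 425.5)² / 425.5 = 0.0006
  roan: (843 − 851)² / 851 = 0.0752
  white: (433 − 425.5)² / 425.5 = 0.1322
χ² = 0.0006 + 0.0752 + 0.1322 = 0.208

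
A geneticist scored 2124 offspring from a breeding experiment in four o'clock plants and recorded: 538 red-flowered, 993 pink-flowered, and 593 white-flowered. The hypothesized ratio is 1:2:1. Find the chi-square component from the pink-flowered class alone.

Expected counts for N = 2124 under a 1:2:1 ratio (total parts = 4):
  red-flowered: 2124 × 1/4 = 531
  pink-flowered: 2124 × 2/4 = 1062
  white-flowered: 2124 × 1/4 = 531
Contribution of pink-flowered: (993 − 1062)² / 1062 = 4.4831

4.483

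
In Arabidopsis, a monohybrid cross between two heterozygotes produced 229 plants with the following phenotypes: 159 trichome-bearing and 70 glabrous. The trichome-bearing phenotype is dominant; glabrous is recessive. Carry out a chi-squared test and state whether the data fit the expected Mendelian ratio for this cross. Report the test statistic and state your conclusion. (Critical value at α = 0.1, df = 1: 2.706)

3.786; not consistent

For a monohybrid cross between heterozygotes with complete dominance, the expected phenotypic ratio is 3:1.
The 3:1 ratio has 4 parts, so with N = 229 the expected counts are:
  trichome-bearing: 229 × 3/4 = 171.75
  glabrous: 229 × 1/4 = 57.25
χ² = Σ (O − E)² / E
  trichome-bearing: (159 − 171.75)² / 171.75 = 0.9465
  glabrous: (70 − 57.25)² / 57.25 = 2.8395
χ² = 0.9465 + 2.8395 = 3.786
Degrees of freedom = 2 − 1 = 1; critical value at α = 0.1 is 2.706.
Since 3.786 > 2.706, we reject the null hypothesis — the data do not fit the 3:1 ratio.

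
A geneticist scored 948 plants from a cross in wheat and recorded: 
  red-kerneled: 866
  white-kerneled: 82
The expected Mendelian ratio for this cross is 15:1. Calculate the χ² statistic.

Under the 15:1 hypothesis (Σ ratio = 16, N = 948):
  red-kerneled: 948 × 15/16 = 888.75
  white-kerneled: 948 × 1/16 = 59.25
χ² = Σ (O − E)² / E
  red-kerneled: (866 − 888.75)² / 888.75 = 0.5823
  white-kerneled: (82 − 59.25)² / 59.25 = 8.7352
χ² = 0.5823 + 8.7352 = 9.3175 ≈ 9.318

9.318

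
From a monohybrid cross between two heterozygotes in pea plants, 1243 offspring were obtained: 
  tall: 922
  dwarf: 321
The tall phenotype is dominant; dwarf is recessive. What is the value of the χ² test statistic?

0.451

For a monohybrid cross between heterozygotes with complete dominance, the expected phenotypic ratio is 3:1.
Expected counts for N = 1243 under a 3:1 ratio (total parts = 4):
  tall: 1243 × 3/4 = 932.25
  dwarf: 1243 × 1/4 = 310.75
χ² = Σ (O − E)² / E
  tall: (922 − 932.25)² / 932.25 = 0.1127
  dwarf: (321 − 310.75)² / 310.75 = 0.3381
χ² = 0.1127 + 0.3381 = 0.4508 ≈ 0.451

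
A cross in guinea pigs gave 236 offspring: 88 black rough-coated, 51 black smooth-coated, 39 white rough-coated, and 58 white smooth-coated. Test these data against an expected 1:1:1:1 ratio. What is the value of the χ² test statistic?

Total ratio parts = 4. Expected numbers out of 236:
  black rough-coated: 236 × 1/4 = 59
  black smooth-coated: 236 × 1/4 = 59
  white rough-coated: 236 × 1/4 = 59
  white smooth-coated: 236 × 1/4 = 59
χ² = Σ (O − E)² / E
  black rough-coated: (88 − 59)² / 59 = 14.2542
  black smooth-coated: (51 − 59)² / 59 = 1.0847
  white rough-coated: (39 − 59)² / 59 = 6.7797
  white smooth-coated: (58 − 59)² / 59 = 0.0169
χ² = 14.2542 + 1.0847 + 6.7797 + 0.0169 = 22.1355 ≈ 22.136

22.136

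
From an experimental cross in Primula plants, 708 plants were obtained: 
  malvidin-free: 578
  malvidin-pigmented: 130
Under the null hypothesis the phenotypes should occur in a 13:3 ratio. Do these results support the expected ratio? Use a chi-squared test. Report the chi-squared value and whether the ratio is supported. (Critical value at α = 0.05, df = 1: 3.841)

Under the 13:3 hypothesis (Σ ratio = 16, N = 708):
  malvidin-free: 708 × 13/16 = 575.25
  malvidin-pigmented: 708 × 3/16 = 132.75
χ² = Σ (O − E)² / E
  malvidin-free: (578 − 575.25)² / 575.25 = 0.0131
  malvidin-pigmented: (130 − 132.75)² / 132.75 = 0.0570
χ² = 0.0131 + 0.0570 = 0.0701 ≈ 0.070
Degrees of freedom = 2 − 1 = 1; critical value at α = 0.05 is 3.841.
Since 0.070 < 3.841, we fail to reject the null hypothesis — the data are consistent with the 13:3 ratio.

0.070; consistent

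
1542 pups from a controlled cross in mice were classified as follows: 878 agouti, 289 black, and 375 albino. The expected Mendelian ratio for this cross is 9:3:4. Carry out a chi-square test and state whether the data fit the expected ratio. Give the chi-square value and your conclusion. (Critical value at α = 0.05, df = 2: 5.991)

0.416; consistent

Under the 9:3:4 hypothesis (Σ ratio = 16, N = 1542):
  agouti: 1542 × 9/16 = 867.375
  black: 1542 × 3/16 = 289.125
  albino: 1542 × 4/16 = 385.5
χ² = Σ (O − E)² / E
  agouti: (878 − 867.375)² / 867.375 = 0.1302
  black: (289 − 289.125)² / 289.125 = 0.0001
  albino: (375 − 385.5)² / 385.5 = 0.2860
χ² = 0.1302 + 0.0001 + 0.2860 = 0.4163 ≈ 0.416
Degrees of freedom = 3 − 1 = 2; critical value at α = 0.05 is 5.991.
Since 0.416 < 5.991, we fail to reject the null hypothesis — the data are consistent with the 9:3:4 ratio.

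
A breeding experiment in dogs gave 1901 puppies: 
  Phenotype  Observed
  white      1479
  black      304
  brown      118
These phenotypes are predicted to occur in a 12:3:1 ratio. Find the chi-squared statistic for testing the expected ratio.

9.709

Expected counts for N = 1901 under a 12:3:1 ratio (total parts = 16):
  white: 1901 × 12/16 = 1425.75
  black: 1901 × 3/16 = 356.4375
  brown: 1901 × 1/16 = 118.8125
χ² = Σ (O − E)² / E
  white: (1479 − 1425.75)² / 1425.75 = 1.9888
  black: (304 − 356.4375)² / 356.4375 = 7.7144
  brown: (118 − 118.8125)² / 118.8125 = 0.0056
χ² = 1.9888 + 7.7144 + 0.0056 = 9.7088 ≈ 9.709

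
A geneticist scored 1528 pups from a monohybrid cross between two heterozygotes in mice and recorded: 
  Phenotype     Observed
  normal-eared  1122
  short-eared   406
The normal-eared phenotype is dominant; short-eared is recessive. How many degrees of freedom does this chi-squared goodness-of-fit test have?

1

For a monohybrid cross between heterozygotes with complete dominance, the expected phenotypic ratio is 3:1.
A goodness-of-fit test with 2 phenotype classes has df = 2 − 1 = 1.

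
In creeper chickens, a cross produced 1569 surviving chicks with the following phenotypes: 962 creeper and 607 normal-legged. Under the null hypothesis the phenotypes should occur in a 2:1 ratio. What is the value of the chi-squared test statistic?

Under the 2:1 hypothesis (Σ ratio = 3, N = 1569):
  creeper: 1569 × 2/3 = 1046
  normal-legged: 1569 × 1/3 = 523
χ² = Σ (O − E)² / E
  creeper: (962 − 1046)² / 1046 = 6.7457
  normal-legged: (607 − 523)² / 523 = 13.4914
χ² = 6.7457 + 13.4914 = 20.2371 ≈ 20.237

20.237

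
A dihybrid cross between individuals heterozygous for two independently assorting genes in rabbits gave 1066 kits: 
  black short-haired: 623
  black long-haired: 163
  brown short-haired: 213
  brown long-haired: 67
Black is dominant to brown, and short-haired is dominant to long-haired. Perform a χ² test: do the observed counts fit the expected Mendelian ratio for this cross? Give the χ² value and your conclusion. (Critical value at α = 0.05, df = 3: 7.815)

8.578; not consistent

A dihybrid F₂ with independent assortment and complete dominance at both loci gives a 9:3:3:1 phenotypic ratio.
The 9:3:3:1 ratio has 16 parts, so with N = 1066 the expected counts are:
  black short-haired: 1066 × 9/16 = 599.625
  black long-haired: 1066 × 3/16 = 199.875
  brown short-haired: 1066 × 3/16 = 199.875
  brown long-haired: 1066 × 1/16 = 66.625
χ² = Σ (O − E)² / E
  black short-haired: (623 − 599.625)² / 599.625 = 0.9112
  black long-haired: (163 − 199.875)² / 199.875 = 6.8031
  brown short-haired: (213 − 199.875)² / 199.875 = 0.8619
  brown long-haired: (67 − 66.625)² / 66.625 = 0.0021
χ² = 0.9112 + 6.8031 + 0.8619 + 0.0021 = 8.5783 ≈ 8.578
Degrees of freedom = 4 − 1 = 3; critical value at α = 0.05 is 7.815.
Since 8.578 > 7.815, we reject the null hypothesis — the data do not fit the 9:3:3:1 ratio.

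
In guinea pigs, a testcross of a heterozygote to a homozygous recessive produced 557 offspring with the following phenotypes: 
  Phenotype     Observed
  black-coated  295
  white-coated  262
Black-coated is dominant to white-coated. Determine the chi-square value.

1.955

A testcross of a heterozygote (Aa × aa) gives a 1:1 phenotypic ratio.
The 1:1 ratio has 2 parts, so with N = 557 the expected counts are:
  black-coated: 557 × 1/2 = 278.5
  white-coated: 557 × 1/2 = 278.5
χ² = Σ (O − E)² / E
  black-coated: (295 − 278.5)² / 278.5 = 0.9776
  white-coated: (262 − 278.5)² / 278.5 = 0.9776
χ² = 0.9776 + 0.9776 = 1.9552 ≈ 1.955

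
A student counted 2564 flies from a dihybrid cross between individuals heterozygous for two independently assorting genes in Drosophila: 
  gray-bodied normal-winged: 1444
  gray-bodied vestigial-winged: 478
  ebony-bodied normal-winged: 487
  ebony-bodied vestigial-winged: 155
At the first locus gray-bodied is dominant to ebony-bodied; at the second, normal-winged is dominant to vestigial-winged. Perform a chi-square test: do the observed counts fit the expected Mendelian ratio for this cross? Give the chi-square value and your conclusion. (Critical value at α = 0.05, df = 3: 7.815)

A dihybrid F₂ with independent assortment and complete dominance at both loci gives a 9:3:3:1 phenotypic ratio.
Under the 9:3:3:1 hypothesis (Σ ratio = 16, N = 2564):
  gray-bodied normal-winged: 2564 × 9/16 = 1442.25
  gray-bodied vestigial-winged: 2564 × 3/16 = 480.75
  ebony-bodied normal-winged: 2564 × 3/16 = 480.75
  ebony-bodied vestigial-winged: 2564 × 1/16 = 160.25
χ² = Σ (O − E)² / E
  gray-bodied normal-winged: (1444 − 1442.25)² / 1442.25 = 0.0021
  gray-bodied vestigial-winged: (478 − 480.75)² / 480.75 = 0.0157
  ebony-bodied normal-winged: (487 − 480.75)² / 480.75 = 0.0813
  ebony-bodied vestigial-winged: (155 − 160.25)² / 160.25 = 0.1720
χ² = 0.0021 + 0.0157 + 0.0813 + 0.1720 = 0.2711 ≈ 0.271
Degrees of freedom = 4 − 1 = 3; critical value at α = 0.05 is 7.815.
Since 0.271 < 7.815, we fail to reject the null hypothesis — the data are consistent with the 9:3:3:1 ratio.

0.271; consistent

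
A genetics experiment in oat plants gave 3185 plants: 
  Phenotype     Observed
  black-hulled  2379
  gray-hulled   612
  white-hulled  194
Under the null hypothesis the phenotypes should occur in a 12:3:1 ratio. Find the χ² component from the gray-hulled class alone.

Expected counts for N = 3185 under a 12:3:1 ratio (total parts = 16):
  black-hulled: 3185 × 12/16 = 2388.75
  gray-hulled: 3185 × 3/16 = 597.1875
  white-hulled: 3185 × 1/16 = 199.0625
Contribution of gray-hulled: (612 − 597.1875)² / 597.1875 = 0.3674

0.367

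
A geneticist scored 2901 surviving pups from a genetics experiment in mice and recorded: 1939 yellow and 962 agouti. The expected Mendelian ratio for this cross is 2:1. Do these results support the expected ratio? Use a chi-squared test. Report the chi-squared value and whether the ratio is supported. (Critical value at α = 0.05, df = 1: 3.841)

Under the 2:1 hypothesis (Σ ratio = 3, N = 2901):
  yellow: 2901 × 2/3 = 1934
  agouti: 2901 × 1/3 = 967
χ² = Σ (O − E)² / E
  yellow: (1939 − 1934)² / 1934 = 0.0129
  agouti: (962 − 967)² / 967 = 0.0259
χ² = 0.0129 + 0.0259 = 0.0388 ≈ 0.039
Degrees of freedom = 2 − 1 = 1; critical value at α = 0.05 is 3.841.
Since 0.039 < 3.841, we fail to reject the null hypothesis — the data are consistent with the 2:1 ratio.

0.039; consistent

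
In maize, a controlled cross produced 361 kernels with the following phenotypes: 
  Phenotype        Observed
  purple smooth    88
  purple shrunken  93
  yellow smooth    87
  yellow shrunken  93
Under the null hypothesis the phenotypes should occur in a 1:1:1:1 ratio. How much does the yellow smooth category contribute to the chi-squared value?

Total ratio parts = 4. Expected numbers out of 361:
  purple smooth: 361 × 1/4 = 90.25
  purple shrunken: 361 × 1/4 = 90.25
  yellow smooth: 361 × 1/4 = 90.25
  yellow shrunken: 361 × 1/4 = 90.25
Contribution of yellow smooth: (87 − 90.25)² / 90.25 = 0.1170

0.117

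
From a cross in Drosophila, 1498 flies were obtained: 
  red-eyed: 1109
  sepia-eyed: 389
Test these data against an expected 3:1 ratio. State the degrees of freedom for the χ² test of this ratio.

1

A goodness-of-fit test with 2 phenotype classes has df = 2 − 1 = 1.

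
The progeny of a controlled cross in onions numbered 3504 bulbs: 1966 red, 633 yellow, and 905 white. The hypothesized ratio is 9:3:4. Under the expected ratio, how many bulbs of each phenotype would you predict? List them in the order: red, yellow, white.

The 9:3:4 ratio has 16 parts, so with N = 3504 the expected counts are:
  red: 3504 × 9/16 = 1971
  yellow: 3504 × 3/16 = 657
  white: 3504 × 4/16 = 876

1971, 657, 876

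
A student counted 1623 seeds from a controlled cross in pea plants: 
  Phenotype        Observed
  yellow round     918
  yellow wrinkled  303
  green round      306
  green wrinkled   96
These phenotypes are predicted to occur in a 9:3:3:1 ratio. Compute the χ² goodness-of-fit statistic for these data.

0.335

Under the 9:3:3:1 hypothesis (Σ ratio = 16, N = 1623):
  yellow round: 1623 × 9/16 = 912.9375
  yellow wrinkled: 1623 × 3/16 = 304.3125
  green round: 1623 × 3/16 = 304.3125
  green wrinkled: 1623 × 1/16 = 101.4375
χ² = Σ (O − E)² / E
  yellow round: (918 − 912.9375)² / 912.9375 = 0.0281
  yellow wrinkled: (303 − 304.3125)² / 304.3125 = 0.0057
  green round: (306 − 304.3125)² / 304.3125 = 0.0094
  green wrinkled: (96 − 101.4375)² / 101.4375 = 0.2915
χ² = 0.0281 + 0.0057 + 0.0094 + 0.2915 = 0.3347 ≈ 0.335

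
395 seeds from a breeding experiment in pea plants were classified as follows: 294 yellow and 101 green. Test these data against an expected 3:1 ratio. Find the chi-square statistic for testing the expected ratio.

0.068

The 3:1 ratio has 4 parts, so with N = 395 the expected counts are:
  yellow: 395 × 3/4 = 296.25
  green: 395 × 1/4 = 98.75
χ² = Σ (O − E)² / E
  yellow: (294 − 296.25)² / 296.25 = 0.0171
  green: (101 − 98.75)² / 98.75 = 0.0513
χ² = 0.0171 + 0.0513 = 0.0684 ≈ 0.068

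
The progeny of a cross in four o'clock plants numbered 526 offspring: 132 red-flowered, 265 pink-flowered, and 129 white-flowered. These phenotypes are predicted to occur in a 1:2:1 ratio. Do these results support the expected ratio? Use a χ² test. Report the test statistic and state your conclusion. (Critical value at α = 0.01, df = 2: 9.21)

0.065; consistent

The 1:2:1 ratio has 4 parts, so with N = 526 the expected counts are:
  red-flowered: 526 × 1/4 = 131.5
  pink-flowered: 526 × 2/4 = 263
  white-flowered: 526 × 1/4 = 131.5
χ² = Σ (O − E)² / E
  red-flowered: (132 − 131.5)² / 131.5 = 0.0019
  pink-flowered: (265 − 263)² / 263 = 0.0152
  white-flowered: (129 − 131.5)² / 131.5 = 0.0475
χ² = 0.0019 + 0.0152 + 0.0475 = 0.0646 ≈ 0.065
Degrees of freedom = 3 − 1 = 2; critical value at α = 0.01 is 9.21.
Since 0.065 < 9.21, we fail to reject the null hypothesis — the data are consistent with the 1:2:1 ratio.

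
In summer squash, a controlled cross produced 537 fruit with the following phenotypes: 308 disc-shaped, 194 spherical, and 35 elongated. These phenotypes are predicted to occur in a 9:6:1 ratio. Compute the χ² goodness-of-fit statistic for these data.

0.448

The 9:6:1 ratio has 16 parts, so with N = 537 the expected counts are:
  disc-shaped: 537 × 9/16 = 302.0625
  spherical: 537 × 6/16 = 201.375
  elongated: 537 × 1/16 = 33.5625
χ² = Σ (O − E)² / E
  disc-shaped: (308 − 302.0625)² / 302.0625 = 0.1167
  spherical: (194 − 201.375)² / 201.375 = 0.2701
  elongated: (35 − 33.5625)² / 33.5625 = 0.0616
χ² = 0.1167 + 0.2701 + 0.0616 = 0.4484 ≈ 0.448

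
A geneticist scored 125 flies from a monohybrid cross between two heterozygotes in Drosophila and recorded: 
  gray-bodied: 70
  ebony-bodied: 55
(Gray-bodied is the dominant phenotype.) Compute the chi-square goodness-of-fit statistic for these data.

For a monohybrid cross between heterozygotes with complete dominance, the expected phenotypic ratio is 3:1.
Under the 3:1 hypothesis (Σ ratio = 4, N = 125):
  gray-bodied: 125 × 3/4 = 93.75
  ebony-bodied: 125 × 1/4 = 31.25
χ² = Σ (O − E)² / E
  gray-bodied: (70 − 93.75)² / 93.75 = 6.0167
  ebony-bodied: (55 − 31.25)² / 31.25 = 18.0500
χ² = 6.0167 + 18.0500 = 24.0667 ≈ 24.067

24.067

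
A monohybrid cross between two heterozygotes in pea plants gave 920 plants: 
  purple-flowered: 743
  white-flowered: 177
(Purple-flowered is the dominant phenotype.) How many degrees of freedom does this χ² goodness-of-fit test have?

For a monohybrid cross between heterozygotes with complete dominance, the expected phenotypic ratio is 3:1.
A goodness-of-fit test with 2 phenotype classes has df = 2 − 1 = 1.

1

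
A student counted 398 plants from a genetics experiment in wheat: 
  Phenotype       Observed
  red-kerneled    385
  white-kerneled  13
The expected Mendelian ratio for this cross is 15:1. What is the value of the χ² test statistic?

6.047

The 15:1 ratio has 16 parts, so with N = 398 the expected counts are:
  red-kerneled: 398 × 15/16 = 373.125
  white-kerneled: 398 × 1/16 = 24.875
χ² = Σ (O − E)² / E
  red-kerneled: (385 − 373.125)² / 373.125 = 0.3779
  white-kerneled: (13 − 24.875)² / 24.875 = 5.6690
χ² = 0.3779 + 5.6690 = 6.0469 ≈ 6.047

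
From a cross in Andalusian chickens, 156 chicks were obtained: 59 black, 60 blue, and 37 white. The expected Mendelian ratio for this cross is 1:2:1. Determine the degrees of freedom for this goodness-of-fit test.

2

A goodness-of-fit test with 3 phenotype classes has df = 3 − 1 = 2.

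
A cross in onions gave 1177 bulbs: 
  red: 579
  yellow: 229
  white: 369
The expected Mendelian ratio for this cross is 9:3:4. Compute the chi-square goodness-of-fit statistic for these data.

29.723

Under the 9:3:4 hypothesis (Σ ratio = 16, N = 1177):
  red: 1177 × 9/16 = 662.0625
  yellow: 1177 × 3/16 = 220.6875
  white: 1177 × 4/16 = 294.25
χ² = Σ (O − E)² / E
  red: (579 − 662.0625)² / 662.0625 = 10.4210
  yellow: (229 − 220.6875)² / 220.6875 = 0.3131
  white: (369 − 294.25)² / 294.25 = 18.9892
χ² = 10.4210 + 0.3131 + 18.9892 = 29.7233 ≈ 29.723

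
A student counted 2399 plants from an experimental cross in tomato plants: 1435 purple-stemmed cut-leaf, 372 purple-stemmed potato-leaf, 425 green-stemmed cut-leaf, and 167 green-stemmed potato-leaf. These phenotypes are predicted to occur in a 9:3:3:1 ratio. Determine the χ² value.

22.196

Expected counts for N = 2399 under a 9:3:3:1 ratio (total parts = 16):
  purple-stemmed cut-leaf: 2399 × 9/16 = 1349.4375
  purple-stemmed potato-leaf: 2399 × 3/16 = 449.8125
  green-stemmed cut-leaf: 2399 × 3/16 = 449.8125
  green-stemmed potato-leaf: 2399 × 1/16 = 149.9375
χ² = Σ (O − E)² / E
  purple-stemmed cut-leaf: (1435 − 1349.4375)² / 1349.4375 = 5.4252
  purple-stemmed potato-leaf: (372 − 449.8125)² / 449.8125 = 13.4607
  green-stemmed cut-leaf: (425 − 449.8125)² / 449.8125 = 1.3687
  green-stemmed potato-leaf: (167 − 149.9375)² / 149.9375 = 1.9417
χ² = 5.4252 + 13.4607 + 1.3687 + 1.9417 = 22.1963 ≈ 22.196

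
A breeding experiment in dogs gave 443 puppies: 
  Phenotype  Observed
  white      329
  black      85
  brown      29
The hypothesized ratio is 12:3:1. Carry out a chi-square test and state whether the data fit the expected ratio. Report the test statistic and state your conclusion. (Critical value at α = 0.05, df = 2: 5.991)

Under the 12:3:1 hypothesis (Σ ratio = 16, N = 443):
  white: 443 × 12/16 = 332.25
  black: 443 × 3/16 = 83.0625
  brown: 443 × 1/16 = 27.6875
χ² = Σ (O − E)² / E
  white: (329 − 332.25)² / 332.25 = 0.0318
  black: (85 − 83.0625)² / 83.0625 = 0.0452
  brown: (29 − 27.6875)² / 27.6875 = 0.0622
χ² = 0.0318 + 0.0452 + 0.0622 = 0.1392 ≈ 0.139
Degrees of freedom = 3 − 1 = 2; critical value at α = 0.05 is 5.991.
Since 0.139 < 5.991, we fail to reject the null hypothesis — the data are consistent with the 12:3:1 ratio.

0.139; consistent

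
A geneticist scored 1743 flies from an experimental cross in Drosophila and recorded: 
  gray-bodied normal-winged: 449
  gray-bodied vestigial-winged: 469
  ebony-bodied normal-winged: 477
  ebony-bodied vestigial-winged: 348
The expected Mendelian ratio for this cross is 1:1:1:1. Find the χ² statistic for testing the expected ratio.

Total ratio parts = 4. Expected numbers out of 1743:
  gray-bodied normal-winged: 1743 × 1/4 = 435.75
  gray-bodied vestigial-winged: 1743 × 1/4 = 435.75
  ebony-bodied normal-winged: 1743 × 1/4 = 435.75
  ebony-bodied vestigial-winged: 1743 × 1/4 = 435.75
χ² = Σ (O − E)² / E
  gray-bodied normal-winged: (449 − 435.75)² / 435.75 = 0.4029
  gray-bodied vestigial-winged: (469 − 435.75)² / 435.75 = 2.5371
  ebony-bodied normal-winged: (477 − 435.75)² / 435.75 = 3.9049
  ebony-bodied vestigial-winged: (348 − 435.75)² / 435.75 = 17.6708
χ² = 0.4029 + 2.5371 + 3.9049 + 17.6708 = 24.5157 ≈ 24.516

24.516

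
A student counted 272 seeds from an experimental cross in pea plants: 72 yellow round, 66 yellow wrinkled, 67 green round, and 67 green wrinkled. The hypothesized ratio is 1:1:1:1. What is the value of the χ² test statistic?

0.324

Total ratio parts = 4. Expected numbers out of 272:
  yellow round: 272 × 1/4 = 68
  yellow wrinkled: 272 × 1/4 = 68
  green round: 272 × 1/4 = 68
  green wrinkled: 272 × 1/4 = 68
χ² = Σ (O − E)² / E
  yellow round: (72 − 68)² / 68 = 0.2353
  yellow wrinkled: (66 − 68)² / 68 = 0.0588
  green round: (67 − 68)² / 68 = 0.0147
  green wrinkled: (67 − 68)² / 68 = 0.0147
χ² = 0.2353 + 0.0588 + 0.0147 + 0.0147 = 0.3235 ≈ 0.324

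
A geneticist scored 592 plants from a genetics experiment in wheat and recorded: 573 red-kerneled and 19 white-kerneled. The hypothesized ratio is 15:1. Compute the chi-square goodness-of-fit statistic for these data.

Expected counts for N = 592 under a 15:1 ratio (total parts = 16):
  red-kerneled: 592 × 15/16 = 555
  white-kerneled: 592 × 1/16 = 37
χ² = Σ (O − E)² / E
  red-kerneled: (573 − 555)² / 555 = 0.5838
  white-kerneled: (19 − 37)² / 37 = 8.7568
χ² = 0.5838 + 8.7568 = 9.3406 ≈ 9.341

9.341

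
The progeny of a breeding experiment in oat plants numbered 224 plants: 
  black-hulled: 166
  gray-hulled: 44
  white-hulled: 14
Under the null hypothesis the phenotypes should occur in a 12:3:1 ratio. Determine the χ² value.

0.119

The 12:3:1 ratio has 16 parts, so with N = 224 the expected counts are:
  black-hulled: 224 × 12/16 = 168
  gray-hulled: 224 × 3/16 = 42
  white-hulled: 224 × 1/16 = 14
χ² = Σ (O − E)² / E
  black-hulled: (166 − 168)² / 168 = 0.0238
  gray-hulled: (44 − 42)² / 42 = 0.0952
  white-hulled: (14 − 14)² / 14 = 0.0000
χ² = 0.0238 + 0.0952 + 0.0000 = 0.119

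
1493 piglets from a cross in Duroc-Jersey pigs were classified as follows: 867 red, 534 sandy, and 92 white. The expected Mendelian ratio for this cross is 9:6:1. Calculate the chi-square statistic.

Expected counts for N = 1493 under a 9:6:1 ratio (total parts = 16):
  red: 1493 × 9/16 = 839.8125
  sandy: 1493 × 6/16 = 559.875
  white: 1493 × 1/16 = 93.3125
χ² = Σ (O − E)² / E
  red: (867 − 839.8125)² / 839.8125 = 0.8801
  sandy: (534 − 559.875)² / 559.875 = 1.1958
  white: (92 − 93.3125)² / 93.3125 = 0.0185
χ² = 0.8801 + 1.1958 + 0.0185 = 2.0944 ≈ 2.094

2.094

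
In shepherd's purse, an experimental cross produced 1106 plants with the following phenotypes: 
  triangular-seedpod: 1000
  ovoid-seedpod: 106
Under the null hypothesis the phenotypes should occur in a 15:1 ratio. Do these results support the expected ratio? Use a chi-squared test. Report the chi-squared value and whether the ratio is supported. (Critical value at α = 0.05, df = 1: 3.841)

Expected counts for N = 1106 under a 15:1 ratio (total parts = 16):
  triangular-seedpod: 1106 × 15/16 = 1036.875
  ovoid-seedpod: 1106 × 1/16 = 69.125
χ² = Σ (O − E)² / E
  triangular-seedpod: (1000 − 1036.875)² / 1036.875 = 1.3114
  ovoid-seedpod: (106 − 69.125)² / 69.125 = 19.6711
χ² = 1.3114 + 19.6711 = 20.9825 ≈ 20.983
Degrees of freedom = 2 − 1 = 1; critical value at α = 0.05 is 3.841.
Since 20.983 > 3.841, we reject the null hypothesis — the data do not fit the 15:1 ratio.

20.983; not consistent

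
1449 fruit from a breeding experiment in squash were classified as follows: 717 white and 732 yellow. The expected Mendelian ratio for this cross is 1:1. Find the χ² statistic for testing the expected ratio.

0.155

Total ratio parts = 2. Expected numbers out of 1449:
  white: 1449 × 1/2 = 724.5
  yellow: 1449 × 1/2 = 724.5
χ² = Σ (O − E)² / E
  white: (717 − 724.5)² / 724.5 = 0.0776
  yellow: (732 − 724.5)² / 724.5 = 0.0776
χ² = 0.0776 + 0.0776 = 0.1552 ≈ 0.155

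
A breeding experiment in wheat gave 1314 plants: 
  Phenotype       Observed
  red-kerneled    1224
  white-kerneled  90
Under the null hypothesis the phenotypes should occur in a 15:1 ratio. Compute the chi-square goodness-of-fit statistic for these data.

Under the 15:1 hypothesis (Σ ratio = 16, N = 1314):
  red-kerneled: 1314 × 15/16 = 1231.875
  white-kerneled: 1314 × 1/16 = 82.125
χ² = Σ (O − E)² / E
  red-kerneled: (1224 − 1231.875)² / 1231.875 = 0.0503
  white-kerneled: (90 − 82.125)² / 82.125 = 0.7551
χ² = 0.0503 + 0.7551 = 0.8054 ≈ 0.805

0.805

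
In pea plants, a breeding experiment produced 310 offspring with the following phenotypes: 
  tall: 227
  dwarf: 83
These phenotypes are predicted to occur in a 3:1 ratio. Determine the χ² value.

The 3:1 ratio has 4 parts, so with N = 310 the expected counts are:
  tall: 310 × 3/4 = 232.5
  dwarf: 310 × 1/4 = 77.5
χ² = Σ (O − E)² / E
  tall: (227 − 232.5)² / 232.5 = 0.1301
  dwarf: (83 − 77.5)² / 77.5 = 0.3903
χ² = 0.1301 + 0.3903 = 0.5204 ≈ 0.520

0.520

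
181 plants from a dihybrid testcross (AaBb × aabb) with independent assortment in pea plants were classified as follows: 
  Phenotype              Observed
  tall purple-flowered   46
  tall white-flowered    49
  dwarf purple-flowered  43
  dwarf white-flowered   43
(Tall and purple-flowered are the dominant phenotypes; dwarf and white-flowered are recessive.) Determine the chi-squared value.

0.547

A dihybrid testcross with independent assortment gives a 1:1:1:1 ratio.
Expected counts for N = 181 under a 1:1:1:1 ratio (total parts = 4):
  tall purple-flowered: 181 × 1/4 = 45.25
  tall white-flowered: 181 × 1/4 = 45.25
  dwarf purple-flowered: 181 × 1/4 = 45.25
  dwarf white-flowered: 181 × 1/4 = 45.25
χ² = Σ (O − E)² / E
  tall purple-flowered: (46 − 45.25)² / 45.25 = 0.0124
  tall white-flowered: (49 − 45.25)² / 45.25 = 0.3108
  dwarf purple-flowered: (43 − 45.25)² / 45.25 = 0.1119
  dwarf white-flowered: (43 − 45.25)² / 45.25 = 0.1119
χ² = 0.0124 + 0.3108 + 0.1119 + 0.1119 = 0.547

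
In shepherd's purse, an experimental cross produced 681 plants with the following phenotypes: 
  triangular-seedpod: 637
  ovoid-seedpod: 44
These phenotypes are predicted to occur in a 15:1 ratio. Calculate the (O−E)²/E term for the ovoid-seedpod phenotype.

The 15:1 ratio has 16 parts, so with N = 681 the expected counts are:
  triangular-seedpod: 681 × 15/16 = 638.4375
  ovoid-seedpod: 681 × 1/16 = 42.5625
Contribution of ovoid-seedpod: (44 − 42.5625)² / 42.5625 = 0.0485

0.049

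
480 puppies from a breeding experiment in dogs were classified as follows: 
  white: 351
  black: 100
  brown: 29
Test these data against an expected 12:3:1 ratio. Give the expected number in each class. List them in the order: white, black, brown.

360, 90, 30

Under the 12:3:1 hypothesis (Σ ratio = 16, N = 480):
  white: 480 × 12/16 = 360
  black: 480 × 3/16 = 90
  brown: 480 × 1/16 = 30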